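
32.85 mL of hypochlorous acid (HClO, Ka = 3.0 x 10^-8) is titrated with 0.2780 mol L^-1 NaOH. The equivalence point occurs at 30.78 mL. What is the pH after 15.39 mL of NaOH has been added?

7.52

15.39 mL is exactly half the equivalence volume (30.78/2), i.e. the half-equivalence point.
There, n(HA) = n(A^-), so pH = pKa = -log(3.0 x 10^-8) = 7.52.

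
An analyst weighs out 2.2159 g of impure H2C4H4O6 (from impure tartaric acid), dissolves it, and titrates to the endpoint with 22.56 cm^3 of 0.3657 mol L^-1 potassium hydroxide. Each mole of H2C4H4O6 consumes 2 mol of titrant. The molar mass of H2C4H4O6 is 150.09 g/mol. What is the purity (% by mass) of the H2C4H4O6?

27.9%

n(KOH) = 0.3657 x 0.02256 = 0.008250 mol.
n(H2C4H4O6) = 0.008250 / 2 = 0.004125 mol.
mass of H2C4H4O6 = 0.004125 x 150.09 = 0.6191 g.
% purity = 0.6191 / 2.2159 x 100 = 27.9%.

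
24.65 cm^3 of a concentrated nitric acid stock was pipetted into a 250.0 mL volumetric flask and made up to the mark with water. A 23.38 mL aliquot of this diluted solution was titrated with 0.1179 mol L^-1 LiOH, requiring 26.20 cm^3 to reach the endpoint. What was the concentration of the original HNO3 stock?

n(LiOH) = 0.1179 x 0.02620 = 0.003089 mol.
n(HNO3) in the aliquot = 0.003089 mol.
[diluted HNO3] = 0.003089 / 0.02338 = 0.1321 M.
Dilution factor = 250.0/24.65 = 10.14, so [stock] = 0.1321 x 10.14 = 1.34 M.

1.34 M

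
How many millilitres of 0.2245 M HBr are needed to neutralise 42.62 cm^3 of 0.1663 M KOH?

31.6 mL

n(KOH) = 0.1663 mol/L x 0.04262 L = 0.007088 mol.
At equivalence n(HBr) = n(KOH) = 0.007088 mol.
V(HBr) = 0.007088 / 0.2245 = 0.03157 L = 31.6 mL.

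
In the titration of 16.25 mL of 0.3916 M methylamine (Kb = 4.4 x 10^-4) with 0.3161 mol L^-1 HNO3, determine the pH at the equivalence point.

n(CH3NH2) = 0.3916 x 0.01625 = 0.006364 mol; V(HNO3) at equivalence = 0.006364/0.3161 = 0.02013 L.
At equivalence the base is fully converted to CH3NH3+; total volume = 0.03638 L, so [CH3NH3+] = 0.006364/0.03638 = 0.1749 M.
Ka(CH3NH3+) = Kw/Kb = 1.0e-14 / 4.4 x 10^-4 = 2.27e-11.
[H^+] = sqrt(Ka x [CH3NH3+]) = sqrt(2.27e-11 x 0.1749) = 1.99e-6 M.
pH = -log(1.99e-6) = 5.70.

5.70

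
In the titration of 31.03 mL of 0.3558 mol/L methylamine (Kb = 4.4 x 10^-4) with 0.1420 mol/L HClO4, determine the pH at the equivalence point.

5.82

n(CH3NH2) = 0.3558 x 0.03103 = 0.01104 mol; V(HClO4) at equivalence = 0.01104/0.1420 = 0.07775 L.
At equivalence the base is fully converted to CH3NH3+; total volume = 0.1088 L, so [CH3NH3+] = 0.01104/0.1088 = 0.1015 M.
Ka(CH3NH3+) = Kw/Kb = 1.0e-14 / 4.4 x 10^-4 = 2.27e-11.
[H^+] = sqrt(Ka x [CH3NH3+]) = sqrt(2.27e-11 x 0.1015) = 1.52e-6 M.
pH = -log(1.52e-6) = 5.82.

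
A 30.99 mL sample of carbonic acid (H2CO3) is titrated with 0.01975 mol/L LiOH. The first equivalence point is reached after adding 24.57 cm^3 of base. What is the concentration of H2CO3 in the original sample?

n(LiOH) = 0.01975 x 0.02457 = 0.0004853 mol.
At the first equivalence point, 1 mol OH^- react per mol H2CO3, so n(H2CO3) = 0.0004853 / 1 = 0.0004853 mol.
[H2CO3] = 0.0004853 / 0.03099 L = 0.0157 M.

0.0157 M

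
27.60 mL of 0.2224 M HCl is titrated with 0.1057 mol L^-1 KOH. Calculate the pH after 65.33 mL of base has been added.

11.92

n(acid) = 0.2224 x 0.02760 = 0.006138 mol; n(KOH) added = 0.1057 x 0.06533 = 0.006905 mol.
Base is in excess by 0.006905 - 0.006138 = 0.0007671 mol in a total volume of 0.09293 L.
[OH^-] = 0.0007671/0.09293 = 0.008255 M, so pOH = 2.08 and pH = 14.00 - 2.08 = 11.92.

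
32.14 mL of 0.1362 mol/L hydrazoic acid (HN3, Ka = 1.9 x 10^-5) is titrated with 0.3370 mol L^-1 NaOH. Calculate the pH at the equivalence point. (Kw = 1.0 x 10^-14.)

8.85

n(HN3) = 0.1362 x 0.03214 = 0.004377 mol; V(NaOH) at equivalence = 0.004377/0.3370 = 0.01299 L.
At equivalence all the acid is converted to N3-; total volume = 0.03214 + 0.01299 = 0.04513 L, so [N3-] = 0.004377/0.04513 = 0.09700 M.
Kb = Kw/Ka = 1.0e-14 / 1.9 x 10^-5 = 5.26e-10.
[OH^-] = sqrt(Kb x [N3-]) = sqrt(5.26e-10 x 0.09700) = 7.15e-6 M.
pOH = 5.15, so pH = 14.00 - 5.15 = 8.85.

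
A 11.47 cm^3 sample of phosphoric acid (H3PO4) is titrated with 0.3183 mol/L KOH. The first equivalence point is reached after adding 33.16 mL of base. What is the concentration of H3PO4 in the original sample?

0.920 M

n(KOH) = 0.3183 x 0.03316 = 0.01055 mol.
At the first equivalence point, 1 mol OH^- react per mol H3PO4, so n(H3PO4) = 0.01055 / 1 = 0.01055 mol.
[H3PO4] = 0.01055 / 0.01147 L = 0.920 M.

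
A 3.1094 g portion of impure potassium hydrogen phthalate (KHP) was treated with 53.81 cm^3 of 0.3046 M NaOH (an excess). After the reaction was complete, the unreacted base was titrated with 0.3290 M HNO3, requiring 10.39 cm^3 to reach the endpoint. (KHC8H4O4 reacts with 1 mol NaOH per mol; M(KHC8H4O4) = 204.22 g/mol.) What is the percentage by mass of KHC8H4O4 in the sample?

85.2%

Total n(NaOH) added = 0.3046 x 0.05381 = 0.01639 mol.
n(HNO3) used = 0.3290 x 0.01039 = 0.003418 mol, which equals the excess n(NaOH).
So n(NaOH) consumed by the sample = 0.01639 - 0.003418 = 0.01297 mol.
n(KHC8H4O4) = 0.01297 / 1 = 0.01297 mol.
mass KHC8H4O4 = 0.01297 x 204.22 = 2.649 g, so %KHC8H4O4 = 2.649/3.1094 x 100 = 85.2%.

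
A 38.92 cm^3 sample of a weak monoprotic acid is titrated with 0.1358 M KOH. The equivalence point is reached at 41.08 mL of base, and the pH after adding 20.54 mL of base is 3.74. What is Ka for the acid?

20.54 mL is half of the equivalence volume, so this is the half-equivalence point where [HA] = [A^-].
At half-equivalence pH = pKa, so pKa = 3.74.
Ka = 10^(-3.74) = 1.8 x 10^-4.

1.8 x 10^-4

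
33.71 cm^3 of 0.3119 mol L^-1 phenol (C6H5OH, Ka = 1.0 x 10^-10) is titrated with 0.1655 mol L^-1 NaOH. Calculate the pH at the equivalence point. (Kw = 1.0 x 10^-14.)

n(C6H5OH) = 0.3119 x 0.03371 = 0.01051 mol; V(NaOH) at equivalence = 0.01051/0.1655 = 0.06353 L.
At equivalence all the acid is converted to C6H5O-; total volume = 0.03371 + 0.06353 = 0.09724 L, so [C6H5O-] = 0.01051/0.09724 = 0.1081 M.
Kb = Kw/Ka = 1.0e-14 / 1.0 x 10^-10 = 0.000100.
[OH^-] = sqrt(Kb x [C6H5O-]) = sqrt(0.000100 x 0.1081) = 0.00329 M.
pOH = 2.48, so pH = 14.00 - 2.48 = 11.52.

11.52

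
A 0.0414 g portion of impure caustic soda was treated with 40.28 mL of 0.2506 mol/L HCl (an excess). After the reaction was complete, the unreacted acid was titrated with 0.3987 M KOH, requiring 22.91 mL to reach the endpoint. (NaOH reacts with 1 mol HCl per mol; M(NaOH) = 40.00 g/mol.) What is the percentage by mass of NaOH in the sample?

Total n(HCl) added = 0.2506 x 0.04028 = 0.01009 mol.
n(KOH) used = 0.3987 x 0.02291 = 0.009134 mol, which equals the excess n(HCl).
So n(HCl) consumed by the sample = 0.01009 - 0.009134 = 0.0009600 mol.
n(NaOH) = 0.0009600 / 1 = 0.0009600 mol.
mass NaOH = 0.0009600 x 40.00 = 0.03840 g, so %NaOH = 0.03840/0.0414 x 100 = 92.7%.

92.7%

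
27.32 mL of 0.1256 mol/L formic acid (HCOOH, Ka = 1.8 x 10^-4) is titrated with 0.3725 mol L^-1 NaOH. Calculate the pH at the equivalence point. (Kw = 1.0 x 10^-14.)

8.36

n(HCOOH) = 0.1256 x 0.02732 = 0.003431 mol; V(NaOH) at equivalence = 0.003431/0.3725 = 0.009212 L.
At equivalence all the acid is converted to HCOO-; total volume = 0.02732 + 0.009212 = 0.03653 L, so [HCOO-] = 0.003431/0.03653 = 0.09393 M.
Kb = Kw/Ka = 1.0e-14 / 1.8 x 10^-4 = 5.56e-11.
[OH^-] = sqrt(Kb x [HCOO-]) = sqrt(5.56e-11 x 0.09393) = 2.28e-6 M.
pOH = 5.64, so pH = 14.00 - 5.64 = 8.36.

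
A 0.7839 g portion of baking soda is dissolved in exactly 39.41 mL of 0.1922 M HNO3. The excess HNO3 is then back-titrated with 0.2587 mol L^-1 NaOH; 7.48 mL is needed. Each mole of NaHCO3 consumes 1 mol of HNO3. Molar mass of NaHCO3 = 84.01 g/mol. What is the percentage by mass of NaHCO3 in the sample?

60.4%

Total n(HNO3) added = 0.1922 x 0.03941 = 0.007575 mol.
n(NaOH) used = 0.2587 x 0.007480 = 0.001935 mol, which equals the excess n(HNO3).
So n(HNO3) consumed by the sample = 0.007575 - 0.001935 = 0.005640 mol.
n(NaHCO3) = 0.005640 / 1 = 0.005640 mol.
mass NaHCO3 = 0.005640 x 84.01 = 0.4738 g, so %NaHCO3 = 0.4738/0.7839 x 100 = 60.4%.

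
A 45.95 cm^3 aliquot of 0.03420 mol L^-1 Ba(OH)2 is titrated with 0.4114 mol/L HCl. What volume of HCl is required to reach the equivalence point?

n(Ba(OH)2) = 0.03420 mol/L x 0.04595 L = 0.001571 mol.
The neutralisation is 1 Ba(OH)2 : 2 HCl, so n(HCl) = 0.001571 x 2/1 = 0.003143 mol.
V(HCl) = 0.003143 / 0.4114 = 0.007640 L = 7.64 mL.

7.64 mL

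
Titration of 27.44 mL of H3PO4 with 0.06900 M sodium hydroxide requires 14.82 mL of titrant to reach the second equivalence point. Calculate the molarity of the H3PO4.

0.0186 M

n(NaOH) = 0.06900 x 0.01482 = 0.001023 mol.
At the second equivalence point, 2 mol OH^- react per mol H3PO4, so n(H3PO4) = 0.001023 / 2 = 0.0005113 mol.
[H3PO4] = 0.0005113 / 0.02744 L = 0.0186 M.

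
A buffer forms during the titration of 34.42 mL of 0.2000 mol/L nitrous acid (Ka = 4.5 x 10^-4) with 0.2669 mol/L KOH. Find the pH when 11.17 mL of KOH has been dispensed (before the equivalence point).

Initial n(HNO2) = 0.2000 x 0.03442 = 0.006884 mol.
n(KOH) added = 0.2669 x 0.01117 = 0.002981 mol, converting that many moles of HNO2 to NO2-.
Remaining n(HNO2) = 0.003903 mol; n(NO2-) = 0.002981 mol.
By Henderson-Hasselbalch, pH = pKa + log([A^-]/[HA]) = 3.35 + log(0.002981/0.003903) = 3.35 + (-0.12) = 3.23.

3.23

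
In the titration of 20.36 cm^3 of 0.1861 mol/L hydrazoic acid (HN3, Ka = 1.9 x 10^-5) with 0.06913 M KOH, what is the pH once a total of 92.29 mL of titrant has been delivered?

12.36

n(acid) = 0.1861 x 0.02036 = 0.003789 mol; n(KOH) added = 0.06913 x 0.09229 = 0.006380 mol.
Base is in excess by 0.006380 - 0.003789 = 0.002591 mol in a total volume of 0.1127 L.
[OH^-] = 0.002591/0.1127 = 0.02300 M, so pOH = 1.64 and pH = 14.00 - 1.64 = 12.36.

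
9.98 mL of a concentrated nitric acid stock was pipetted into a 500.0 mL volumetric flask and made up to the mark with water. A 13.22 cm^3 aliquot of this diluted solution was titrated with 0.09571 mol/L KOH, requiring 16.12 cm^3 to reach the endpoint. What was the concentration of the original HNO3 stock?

5.85 M

n(KOH) = 0.09571 x 0.01612 = 0.001543 mol.
n(HNO3) in the aliquot = 0.001543 mol.
[diluted HNO3] = 0.001543 / 0.01322 = 0.1167 M.
Dilution factor = 500.0/9.980 = 50.10, so [stock] = 0.1167 x 50.10 = 5.85 M.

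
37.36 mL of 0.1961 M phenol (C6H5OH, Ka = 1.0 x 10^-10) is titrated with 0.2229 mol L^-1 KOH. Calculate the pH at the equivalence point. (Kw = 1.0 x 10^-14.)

n(C6H5OH) = 0.1961 x 0.03736 = 0.007326 mol; V(KOH) at equivalence = 0.007326/0.2229 = 0.03287 L.
At equivalence all the acid is converted to C6H5O-; total volume = 0.03736 + 0.03287 = 0.07023 L, so [C6H5O-] = 0.007326/0.07023 = 0.1043 M.
Kb = Kw/Ka = 1.0e-14 / 1.0 x 10^-10 = 0.000100.
[OH^-] = sqrt(Kb x [C6H5O-]) = sqrt(0.000100 x 0.1043) = 0.00323 M.
pOH = 2.49, so pH = 14.00 - 2.49 = 11.51.

11.51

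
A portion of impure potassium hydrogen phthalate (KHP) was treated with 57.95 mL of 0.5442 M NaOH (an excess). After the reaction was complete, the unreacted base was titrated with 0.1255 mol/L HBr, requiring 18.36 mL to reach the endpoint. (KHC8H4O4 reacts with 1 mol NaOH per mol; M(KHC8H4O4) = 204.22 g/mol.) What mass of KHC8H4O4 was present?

Total n(NaOH) added = 0.5442 x 0.05795 = 0.03154 mol.
n(HBr) used = 0.1255 x 0.01836 = 0.002304 mol, which equals the excess n(NaOH).
So n(NaOH) consumed by the sample = 0.03154 - 0.002304 = 0.02923 mol.
n(KHC8H4O4) = 0.02923 / 1 = 0.02923 mol.
mass = 0.02923 mol x 204.22 g/mol = 5.97 g.

5.97 g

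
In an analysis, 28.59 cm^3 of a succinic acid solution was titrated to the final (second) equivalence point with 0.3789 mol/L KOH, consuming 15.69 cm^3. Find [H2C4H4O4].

0.104 M

n(KOH) = 0.3789 x 0.01569 = 0.005945 mol.
At the final (second) equivalence point, 2 mol OH^- react per mol H2C4H4O4, so n(H2C4H4O4) = 0.005945 / 2 = 0.002972 mol.
[H2C4H4O4] = 0.002972 / 0.02859 L = 0.104 M.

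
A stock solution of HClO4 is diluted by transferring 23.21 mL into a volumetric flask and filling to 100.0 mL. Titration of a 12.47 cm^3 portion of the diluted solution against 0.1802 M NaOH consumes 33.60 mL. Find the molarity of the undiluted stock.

n(NaOH) = 0.1802 x 0.03360 = 0.006055 mol.
n(HClO4) in the aliquot = 0.006055 mol.
[diluted HClO4] = 0.006055 / 0.01247 = 0.4855 M.
Dilution factor = 100.0/23.21 = 4.308, so [stock] = 0.4855 x 4.308 = 2.09 M.

2.09 M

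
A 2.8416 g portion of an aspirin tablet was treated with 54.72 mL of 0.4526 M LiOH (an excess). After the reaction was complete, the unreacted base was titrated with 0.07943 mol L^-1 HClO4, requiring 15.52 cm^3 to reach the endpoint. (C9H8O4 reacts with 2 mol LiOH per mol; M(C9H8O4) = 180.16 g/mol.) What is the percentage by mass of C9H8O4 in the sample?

74.6%

Total n(LiOH) added = 0.4526 x 0.05472 = 0.02477 mol.
n(HClO4) used = 0.07943 x 0.01552 = 0.001233 mol, which equals the excess n(LiOH).
So n(LiOH) consumed by the sample = 0.02477 - 0.001233 = 0.02353 mol.
n(C9H8O4) = 0.02353 / 2 = 0.01177 mol.
mass C9H8O4 = 0.01177 x 180.16 = 2.120 g, so %C9H8O4 = 2.120/2.8416 x 100 = 74.6%.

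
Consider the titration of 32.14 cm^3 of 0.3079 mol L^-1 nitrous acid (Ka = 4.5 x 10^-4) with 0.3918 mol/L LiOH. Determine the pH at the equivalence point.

8.29

n(HNO2) = 0.3079 x 0.03214 = 0.009896 mol; V(LiOH) at equivalence = 0.009896/0.3918 = 0.02526 L.
At equivalence all the acid is converted to NO2-; total volume = 0.03214 + 0.02526 = 0.05740 L, so [NO2-] = 0.009896/0.05740 = 0.1724 M.
Kb = Kw/Ka = 1.0e-14 / 4.5 x 10^-4 = 2.22e-11.
[OH^-] = sqrt(Kb x [NO2-]) = sqrt(2.22e-11 x 0.1724) = 1.96e-6 M.
pOH = 5.71, so pH = 14.00 - 5.71 = 8.29.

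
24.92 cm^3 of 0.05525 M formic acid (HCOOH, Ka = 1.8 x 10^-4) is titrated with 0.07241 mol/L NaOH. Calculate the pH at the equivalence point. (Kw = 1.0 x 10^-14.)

8.12

n(HCOOH) = 0.05525 x 0.02492 = 0.001377 mol; V(NaOH) at equivalence = 0.001377/0.07241 = 0.01901 L.
At equivalence all the acid is converted to HCOO-; total volume = 0.02492 + 0.01901 = 0.04393 L, so [HCOO-] = 0.001377/0.04393 = 0.03134 M.
Kb = Kw/Ka = 1.0e-14 / 1.8 x 10^-4 = 5.56e-11.
[OH^-] = sqrt(Kb x [HCOO-]) = sqrt(5.56e-11 x 0.03134) = 1.32e-6 M.
pOH = 5.88, so pH = 14.00 - 5.88 = 8.12.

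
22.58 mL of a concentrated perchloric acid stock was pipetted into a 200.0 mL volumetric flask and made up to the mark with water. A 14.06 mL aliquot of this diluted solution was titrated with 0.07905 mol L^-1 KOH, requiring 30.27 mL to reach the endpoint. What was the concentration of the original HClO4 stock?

1.51 M

n(KOH) = 0.07905 x 0.03027 = 0.002393 mol.
n(HClO4) in the aliquot = 0.002393 mol.
[diluted HClO4] = 0.002393 / 0.01406 = 0.1702 M.
Dilution factor = 200.0/22.58 = 8.857, so [stock] = 0.1702 x 8.857 = 1.51 M.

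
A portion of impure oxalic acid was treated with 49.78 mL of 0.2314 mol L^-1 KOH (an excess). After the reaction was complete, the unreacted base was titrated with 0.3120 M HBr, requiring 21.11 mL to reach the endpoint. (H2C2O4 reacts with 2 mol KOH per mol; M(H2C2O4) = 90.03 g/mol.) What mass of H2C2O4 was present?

Total n(KOH) added = 0.2314 x 0.04978 = 0.01152 mol.
n(HBr) used = 0.3120 x 0.02111 = 0.006586 mol, which equals the excess n(KOH).
So n(KOH) consumed by the sample = 0.01152 - 0.006586 = 0.004933 mol.
n(H2C2O4) = 0.004933 / 2 = 0.002466 mol.
mass = 0.002466 mol x 90.03 g/mol = 0.222 g.

0.222 g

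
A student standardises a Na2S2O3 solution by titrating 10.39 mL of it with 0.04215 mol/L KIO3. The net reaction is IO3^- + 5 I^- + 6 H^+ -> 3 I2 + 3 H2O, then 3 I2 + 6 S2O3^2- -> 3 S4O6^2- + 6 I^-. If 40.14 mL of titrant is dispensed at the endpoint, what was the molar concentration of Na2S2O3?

n(KIO3) = 0.04215 x 0.04014 = 0.001692 mol.
From the balanced equation, 1 mol KIO3 reacts with 6 mol Na2S2O3, so n(Na2S2O3) = 0.001692 x 6/1 = 0.01015 mol.
[Na2S2O3] = 0.01015 / 0.01039 L = 0.977 M.

0.977 M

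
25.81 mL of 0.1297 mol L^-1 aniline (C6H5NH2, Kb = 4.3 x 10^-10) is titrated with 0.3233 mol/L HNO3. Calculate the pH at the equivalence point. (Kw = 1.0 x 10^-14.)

n(C6H5NH2) = 0.1297 x 0.02581 = 0.003348 mol; V(HNO3) at equivalence = 0.003348/0.3233 = 0.01035 L.
At equivalence the base is fully converted to C6H5NH3+; total volume = 0.03616 L, so [C6H5NH3+] = 0.003348/0.03616 = 0.09257 M.
Ka(C6H5NH3+) = Kw/Kb = 1.0e-14 / 4.3 x 10^-10 = 2.33e-5.
[H^+] = sqrt(Ka x [C6H5NH3+]) = sqrt(2.33e-5 x 0.09257) = 0.00147 M.
pH = -log(0.00147) = 2.83.

2.83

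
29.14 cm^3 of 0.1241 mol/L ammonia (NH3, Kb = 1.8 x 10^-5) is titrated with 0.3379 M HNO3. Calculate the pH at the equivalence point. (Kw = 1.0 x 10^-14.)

5.15

n(NH3) = 0.1241 x 0.02914 = 0.003616 mol; V(HNO3) at equivalence = 0.003616/0.3379 = 0.01070 L.
At equivalence the base is fully converted to NH4+; total volume = 0.03984 L, so [NH4+] = 0.003616/0.03984 = 0.09076 M.
Ka(NH4+) = Kw/Kb = 1.0e-14 / 1.8 x 10^-5 = 5.56e-10.
[H^+] = sqrt(Ka x [NH4+]) = sqrt(5.56e-10 x 0.09076) = 7.10e-6 M.
pH = -log(7.10e-6) = 5.15.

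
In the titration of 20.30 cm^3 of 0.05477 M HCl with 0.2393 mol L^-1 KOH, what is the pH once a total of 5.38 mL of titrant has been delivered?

11.83

n(acid) = 0.05477 x 0.02030 = 0.001112 mol; n(KOH) added = 0.2393 x 0.005380 = 0.001287 mol.
Base is in excess by 0.001287 - 0.001112 = 0.0001756 mol in a total volume of 0.02568 L.
[OH^-] = 0.0001756/0.02568 = 0.006838 M, so pOH = 2.17 and pH = 14.00 - 2.17 = 11.83.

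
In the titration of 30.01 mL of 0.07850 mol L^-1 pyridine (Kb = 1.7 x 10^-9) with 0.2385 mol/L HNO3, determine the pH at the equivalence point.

n(C5H5N) = 0.07850 x 0.03001 = 0.002356 mol; V(HNO3) at equivalence = 0.002356/0.2385 = 0.009878 L.
At equivalence the base is fully converted to C5H5NH+; total volume = 0.03989 L, so [C5H5NH+] = 0.002356/0.03989 = 0.05906 M.
Ka(C5H5NH+) = Kw/Kb = 1.0e-14 / 1.7 x 10^-9 = 5.88e-6.
[H^+] = sqrt(Ka x [C5H5NH+]) = sqrt(5.88e-6 x 0.05906) = 0.000589 M.
pH = -log(0.000589) = 3.23.

3.23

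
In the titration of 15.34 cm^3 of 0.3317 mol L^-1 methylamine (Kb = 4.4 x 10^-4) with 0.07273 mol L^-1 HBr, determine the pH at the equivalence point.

n(CH3NH2) = 0.3317 x 0.01534 = 0.005088 mol; V(HBr) at equivalence = 0.005088/0.07273 = 0.06996 L.
At equivalence the base is fully converted to CH3NH3+; total volume = 0.08530 L, so [CH3NH3+] = 0.005088/0.08530 = 0.05965 M.
Ka(CH3NH3+) = Kw/Kb = 1.0e-14 / 4.4 x 10^-4 = 2.27e-11.
[H^+] = sqrt(Ka x [CH3NH3+]) = sqrt(2.27e-11 x 0.05965) = 1.16e-6 M.
pH = -log(1.16e-6) = 5.93.

5.93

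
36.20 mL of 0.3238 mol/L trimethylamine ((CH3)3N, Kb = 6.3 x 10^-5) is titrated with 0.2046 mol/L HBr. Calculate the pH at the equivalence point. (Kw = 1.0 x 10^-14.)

5.35

n((CH3)3N) = 0.3238 x 0.03620 = 0.01172 mol; V(HBr) at equivalence = 0.01172/0.2046 = 0.05729 L.
At equivalence the base is fully converted to (CH3)3NH+; total volume = 0.09349 L, so [(CH3)3NH+] = 0.01172/0.09349 = 0.1254 M.
Ka((CH3)3NH+) = Kw/Kb = 1.0e-14 / 6.3 x 10^-5 = 1.59e-10.
[H^+] = sqrt(Ka x [(CH3)3NH+]) = sqrt(1.59e-10 x 0.1254) = 4.46e-6 M.
pH = -log(4.46e-6) = 5.35.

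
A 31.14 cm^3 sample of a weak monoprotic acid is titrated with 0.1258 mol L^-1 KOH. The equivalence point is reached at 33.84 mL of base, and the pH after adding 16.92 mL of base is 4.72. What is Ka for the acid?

16.92 mL is half of the equivalence volume, so this is the half-equivalence point where [HA] = [A^-].
At half-equivalence pH = pKa, so pKa = 4.72.
Ka = 10^(-4.72) = 1.9 x 10^-5.

1.9 x 10^-5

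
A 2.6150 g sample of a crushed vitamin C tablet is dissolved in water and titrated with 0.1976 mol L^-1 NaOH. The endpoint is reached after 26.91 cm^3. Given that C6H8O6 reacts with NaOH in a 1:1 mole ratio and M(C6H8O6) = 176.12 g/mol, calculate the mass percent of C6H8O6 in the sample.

n(NaOH) = 0.1976 x 0.02691 = 0.005317 mol.
n(C6H8O6) = 0.005317 / 1 = 0.005317 mol.
mass of C6H8O6 = 0.005317 x 176.12 = 0.9365 g.
% purity = 0.9365 / 2.6150 x 100 = 35.8%.

35.8%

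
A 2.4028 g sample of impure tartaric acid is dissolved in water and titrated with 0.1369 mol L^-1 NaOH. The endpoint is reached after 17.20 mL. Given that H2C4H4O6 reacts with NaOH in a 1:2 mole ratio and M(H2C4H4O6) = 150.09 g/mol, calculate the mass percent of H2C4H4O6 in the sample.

7.35%

n(NaOH) = 0.1369 x 0.01720 = 0.002355 mol.
n(H2C4H4O6) = 0.002355 / 2 = 0.001177 mol.
mass of H2C4H4O6 = 0.001177 x 150.09 = 0.1767 g.
% purity = 0.1767 / 2.4028 x 100 = 7.35%.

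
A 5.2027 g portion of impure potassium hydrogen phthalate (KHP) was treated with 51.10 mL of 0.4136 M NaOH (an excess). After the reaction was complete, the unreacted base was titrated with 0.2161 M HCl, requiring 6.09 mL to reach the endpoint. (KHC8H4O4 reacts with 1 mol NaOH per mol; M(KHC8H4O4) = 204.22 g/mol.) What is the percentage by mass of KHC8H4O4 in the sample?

Total n(NaOH) added = 0.4136 x 0.05110 = 0.02113 mol.
n(HCl) used = 0.2161 x 0.006090 = 0.001316 mol, which equals the excess n(NaOH).
So n(NaOH) consumed by the sample = 0.02113 - 0.001316 = 0.01982 mol.
n(KHC8H4O4) = 0.01982 / 1 = 0.01982 mol.
mass KHC8H4O4 = 0.01982 x 204.22 = 4.047 g, so %KHC8H4O4 = 4.047/5.2027 x 100 = 77.8%.

77.8%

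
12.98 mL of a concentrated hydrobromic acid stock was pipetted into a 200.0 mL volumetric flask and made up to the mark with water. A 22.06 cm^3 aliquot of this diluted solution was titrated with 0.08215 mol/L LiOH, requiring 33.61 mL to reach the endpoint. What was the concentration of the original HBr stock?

1.93 M

n(LiOH) = 0.08215 x 0.03361 = 0.002761 mol.
n(HBr) in the aliquot = 0.002761 mol.
[diluted HBr] = 0.002761 / 0.02206 = 0.1252 M.
Dilution factor = 200.0/12.98 = 15.41, so [stock] = 0.1252 x 15.41 = 1.93 M.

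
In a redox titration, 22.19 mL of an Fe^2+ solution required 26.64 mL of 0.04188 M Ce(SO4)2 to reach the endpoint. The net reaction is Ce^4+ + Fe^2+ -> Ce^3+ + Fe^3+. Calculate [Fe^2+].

0.0503 M

n(Ce(SO4)2) = 0.04188 x 0.02664 = 0.001116 mol.
From the balanced equation, 1 mol Ce(SO4)2 reacts with 1 mol Fe^2+, so n(Fe^2+) = 0.001116 x 1/1 = 0.001116 mol.
[Fe^2+] = 0.001116 / 0.02219 L = 0.0503 M.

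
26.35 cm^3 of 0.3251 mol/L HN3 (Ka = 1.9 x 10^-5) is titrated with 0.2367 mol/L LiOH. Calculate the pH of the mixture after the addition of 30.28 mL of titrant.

Initial n(HN3) = 0.3251 x 0.02635 = 0.008566 mol.
n(LiOH) added = 0.2367 x 0.03028 = 0.007167 mol, converting that many moles of HN3 to N3-.
Remaining n(HN3) = 0.001399 mol; n(N3-) = 0.007167 mol.
By Henderson-Hasselbalch, pH = pKa + log([A^-]/[HA]) = 4.72 + log(0.007167/0.001399) = 4.72 + (+0.71) = 5.43.

5.43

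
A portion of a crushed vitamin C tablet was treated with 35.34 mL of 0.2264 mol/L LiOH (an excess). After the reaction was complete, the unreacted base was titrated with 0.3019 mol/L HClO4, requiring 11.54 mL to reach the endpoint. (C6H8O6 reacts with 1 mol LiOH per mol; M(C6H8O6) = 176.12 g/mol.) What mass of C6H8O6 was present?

0.796 g

Total n(LiOH) added = 0.2264 x 0.03534 = 0.008001 mol.
n(HClO4) used = 0.3019 x 0.01154 = 0.003484 mol, which equals the excess n(LiOH).
So n(LiOH) consumed by the sample = 0.008001 - 0.003484 = 0.004517 mol.
n(C6H8O6) = 0.004517 / 1 = 0.004517 mol.
mass = 0.004517 mol x 176.12 g/mol = 0.796 g.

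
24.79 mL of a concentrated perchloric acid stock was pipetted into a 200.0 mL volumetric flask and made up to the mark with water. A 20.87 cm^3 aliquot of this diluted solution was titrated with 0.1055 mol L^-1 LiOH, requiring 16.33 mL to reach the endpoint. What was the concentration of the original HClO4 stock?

n(LiOH) = 0.1055 x 0.01633 = 0.001723 mol.
n(HClO4) in the aliquot = 0.001723 mol.
[diluted HClO4] = 0.001723 / 0.02087 = 0.08255 M.
Dilution factor = 200.0/24.79 = 8.068, so [stock] = 0.08255 x 8.068 = 0.666 M.

0.666 M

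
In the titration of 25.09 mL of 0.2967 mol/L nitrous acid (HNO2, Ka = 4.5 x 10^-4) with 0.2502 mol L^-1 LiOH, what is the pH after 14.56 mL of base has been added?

Initial n(HNO2) = 0.2967 x 0.02509 = 0.007444 mol.
n(LiOH) added = 0.2502 x 0.01456 = 0.003643 mol, converting that many moles of HNO2 to NO2-.
Remaining n(HNO2) = 0.003801 mol; n(NO2-) = 0.003643 mol.
By Henderson-Hasselbalch, pH = pKa + log([A^-]/[HA]) = 3.35 + log(0.003643/0.003801) = 3.35 + (-0.02) = 3.33.

3.33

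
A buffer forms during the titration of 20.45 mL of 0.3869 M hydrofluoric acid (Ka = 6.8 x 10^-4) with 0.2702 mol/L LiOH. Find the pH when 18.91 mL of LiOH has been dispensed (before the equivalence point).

Initial n(HF) = 0.3869 x 0.02045 = 0.007912 mol.
n(LiOH) added = 0.2702 x 0.01891 = 0.005109 mol, converting that many moles of HF to F-.
Remaining n(HF) = 0.002803 mol; n(F-) = 0.005109 mol.
By Henderson-Hasselbalch, pH = pKa + log([A^-]/[HA]) = 3.17 + log(0.005109/0.002803) = 3.17 + (+0.26) = 3.43.

3.43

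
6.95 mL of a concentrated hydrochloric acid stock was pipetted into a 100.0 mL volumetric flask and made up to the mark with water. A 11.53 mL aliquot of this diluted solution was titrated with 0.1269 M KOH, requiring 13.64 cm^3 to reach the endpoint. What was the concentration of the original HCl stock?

n(KOH) = 0.1269 x 0.01364 = 0.001731 mol.
n(HCl) in the aliquot = 0.001731 mol.
[diluted HCl] = 0.001731 / 0.01153 = 0.1501 M.
Dilution factor = 100.0/6.950 = 14.39, so [stock] = 0.1501 x 14.39 = 2.16 M.

2.16 M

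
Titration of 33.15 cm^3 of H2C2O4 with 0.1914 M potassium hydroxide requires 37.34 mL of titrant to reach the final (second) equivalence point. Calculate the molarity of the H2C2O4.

0.108 M

n(KOH) = 0.1914 x 0.03734 = 0.007147 mol.
At the final (second) equivalence point, 2 mol OH^- react per mol H2C2O4, so n(H2C2O4) = 0.007147 / 2 = 0.003573 mol.
[H2C2O4] = 0.003573 / 0.03315 L = 0.108 M.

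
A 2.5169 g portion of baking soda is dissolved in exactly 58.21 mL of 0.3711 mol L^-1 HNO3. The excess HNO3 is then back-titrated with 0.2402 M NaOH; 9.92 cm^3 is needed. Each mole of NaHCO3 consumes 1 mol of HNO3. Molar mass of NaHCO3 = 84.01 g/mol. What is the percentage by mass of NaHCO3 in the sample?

64.1%

Total n(HNO3) added = 0.3711 x 0.05821 = 0.02160 mol.
n(NaOH) used = 0.2402 x 0.009920 = 0.002383 mol, which equals the excess n(HNO3).
So n(HNO3) consumed by the sample = 0.02160 - 0.002383 = 0.01922 mol.
n(NaHCO3) = 0.01922 / 1 = 0.01922 mol.
mass NaHCO3 = 0.01922 x 84.01 = 1.615 g, so %NaHCO3 = 1.615/2.5169 x 100 = 64.1%.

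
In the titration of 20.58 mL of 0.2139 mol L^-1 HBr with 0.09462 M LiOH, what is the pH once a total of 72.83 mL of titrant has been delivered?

n(acid) = 0.2139 x 0.02058 = 0.004402 mol; n(LiOH) added = 0.09462 x 0.07283 = 0.006891 mol.
Base is in excess by 0.006891 - 0.004402 = 0.002489 mol in a total volume of 0.09341 L.
[OH^-] = 0.002489/0.09341 = 0.02665 M, so pOH = 1.57 and pH = 14.00 - 1.57 = 12.43.

12.43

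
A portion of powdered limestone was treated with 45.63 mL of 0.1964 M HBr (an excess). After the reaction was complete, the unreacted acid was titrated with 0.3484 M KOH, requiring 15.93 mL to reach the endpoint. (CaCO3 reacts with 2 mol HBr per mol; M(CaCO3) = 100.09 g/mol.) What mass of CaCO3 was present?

Total n(HBr) added = 0.1964 x 0.04563 = 0.008962 mol.
n(KOH) used = 0.3484 x 0.01593 = 0.005550 mol, which equals the excess n(HBr).
So n(HBr) consumed by the sample = 0.008962 - 0.005550 = 0.003412 mol.
n(CaCO3) = 0.003412 / 2 = 0.001706 mol.
mass = 0.001706 mol x 100.09 g/mol = 0.171 g.

0.171 g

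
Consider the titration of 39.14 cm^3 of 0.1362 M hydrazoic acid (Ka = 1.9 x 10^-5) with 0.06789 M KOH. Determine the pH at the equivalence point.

8.69

n(HN3) = 0.1362 x 0.03914 = 0.005331 mol; V(KOH) at equivalence = 0.005331/0.06789 = 0.07852 L.
At equivalence all the acid is converted to N3-; total volume = 0.03914 + 0.07852 = 0.1177 L, so [N3-] = 0.005331/0.1177 = 0.04531 M.
Kb = Kw/Ka = 1.0e-14 / 1.9 x 10^-5 = 5.26e-10.
[OH^-] = sqrt(Kb x [N3-]) = sqrt(5.26e-10 x 0.04531) = 4.88e-6 M.
pOH = 5.31, so pH = 14.00 - 5.31 = 8.69.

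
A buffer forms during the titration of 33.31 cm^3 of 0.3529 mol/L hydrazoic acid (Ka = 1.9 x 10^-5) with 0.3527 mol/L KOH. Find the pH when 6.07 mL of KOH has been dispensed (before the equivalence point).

4.07

Initial n(HN3) = 0.3529 x 0.03331 = 0.01176 mol.
n(KOH) added = 0.3527 x 0.006070 = 0.002141 mol, converting that many moles of HN3 to N3-.
Remaining n(HN3) = 0.009614 mol; n(N3-) = 0.002141 mol.
By Henderson-Hasselbalch, pH = pKa + log([A^-]/[HA]) = 4.72 + log(0.002141/0.009614) = 4.72 + (-0.65) = 4.07.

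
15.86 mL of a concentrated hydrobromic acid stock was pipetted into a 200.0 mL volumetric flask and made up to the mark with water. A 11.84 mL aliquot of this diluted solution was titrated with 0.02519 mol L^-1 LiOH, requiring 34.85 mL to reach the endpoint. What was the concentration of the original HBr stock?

n(LiOH) = 0.02519 x 0.03485 = 0.0008779 mol.
n(HBr) in the aliquot = 0.0008779 mol.
[diluted HBr] = 0.0008779 / 0.01184 = 0.07414 M.
Dilution factor = 200.0/15.86 = 12.61, so [stock] = 0.07414 x 12.61 = 0.935 M.

0.935 M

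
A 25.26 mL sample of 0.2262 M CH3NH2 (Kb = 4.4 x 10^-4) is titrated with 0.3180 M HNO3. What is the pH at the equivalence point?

n(CH3NH2) = 0.2262 x 0.02526 = 0.005714 mol; V(HNO3) at equivalence = 0.005714/0.3180 = 0.01797 L.
At equivalence the base is fully converted to CH3NH3+; total volume = 0.04323 L, so [CH3NH3+] = 0.005714/0.04323 = 0.1322 M.
Ka(CH3NH3+) = Kw/Kb = 1.0e-14 / 4.4 x 10^-4 = 2.27e-11.
[H^+] = sqrt(Ka x [CH3NH3+]) = sqrt(2.27e-11 x 0.1322) = 1.73e-6 M.
pH = -log(1.73e-6) = 5.76.

5.76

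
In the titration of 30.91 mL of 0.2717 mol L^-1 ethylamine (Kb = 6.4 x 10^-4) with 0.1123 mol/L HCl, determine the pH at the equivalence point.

5.95

n(C2H5NH2) = 0.2717 x 0.03091 = 0.008398 mol; V(HCl) at equivalence = 0.008398/0.1123 = 0.07478 L.
At equivalence the base is fully converted to C2H5NH3+; total volume = 0.1057 L, so [C2H5NH3+] = 0.008398/0.1057 = 0.07946 M.
Ka(C2H5NH3+) = Kw/Kb = 1.0e-14 / 6.4 x 10^-4 = 1.56e-11.
[H^+] = sqrt(Ka x [C2H5NH3+]) = sqrt(1.56e-11 x 0.07946) = 1.11e-6 M.
pH = -log(1.11e-6) = 5.95.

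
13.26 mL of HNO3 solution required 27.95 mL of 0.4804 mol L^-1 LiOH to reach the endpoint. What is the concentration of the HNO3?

n(LiOH) delivered = 0.4804 x 0.02795 = 0.01343 mol.
For a 1:1 reaction, n(HNO3) = 0.01343 mol.
[HNO3] = 0.01343 mol / 0.01326 L = 1.01 M.

1.01 M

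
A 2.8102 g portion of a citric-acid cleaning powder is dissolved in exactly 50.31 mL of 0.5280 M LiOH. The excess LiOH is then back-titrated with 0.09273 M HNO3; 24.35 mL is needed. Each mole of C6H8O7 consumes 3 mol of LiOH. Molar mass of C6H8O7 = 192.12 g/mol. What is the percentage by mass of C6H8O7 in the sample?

55.4%

Total n(LiOH) added = 0.5280 x 0.05031 = 0.02656 mol.
n(HNO3) used = 0.09273 x 0.02435 = 0.002258 mol, which equals the excess n(LiOH).
So n(LiOH) consumed by the sample = 0.02656 - 0.002258 = 0.02431 mol.
n(C6H8O7) = 0.02431 / 3 = 0.008102 mol.
mass C6H8O7 = 0.008102 x 192.12 = 1.557 g, so %C6H8O7 = 1.557/2.8102 x 100 = 55.4%.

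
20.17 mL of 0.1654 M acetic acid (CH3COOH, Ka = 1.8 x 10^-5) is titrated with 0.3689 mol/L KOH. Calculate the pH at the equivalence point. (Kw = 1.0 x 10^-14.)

n(CH3COOH) = 0.1654 x 0.02017 = 0.003336 mol; V(KOH) at equivalence = 0.003336/0.3689 = 0.009043 L.
At equivalence all the acid is converted to CH3COO-; total volume = 0.02017 + 0.009043 = 0.02921 L, so [CH3COO-] = 0.003336/0.02921 = 0.1142 M.
Kb = Kw/Ka = 1.0e-14 / 1.8 x 10^-5 = 5.56e-10.
[OH^-] = sqrt(Kb x [CH3COO-]) = sqrt(5.56e-10 x 0.1142) = 7.97e-6 M.
pOH = 5.10, so pH = 14.00 - 5.10 = 8.90.

8.90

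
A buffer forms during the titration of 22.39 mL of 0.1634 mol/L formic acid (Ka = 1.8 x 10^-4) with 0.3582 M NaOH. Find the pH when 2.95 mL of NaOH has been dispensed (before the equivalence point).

3.35

Initial n(HCOOH) = 0.1634 x 0.02239 = 0.003659 mol.
n(NaOH) added = 0.3582 x 0.002950 = 0.001057 mol, converting that many moles of HCOOH to HCOO-.
Remaining n(HCOOH) = 0.002602 mol; n(HCOO-) = 0.001057 mol.
By Henderson-Hasselbalch, pH = pKa + log([A^-]/[HA]) = 3.74 + log(0.001057/0.002602) = 3.74 + (-0.39) = 3.35.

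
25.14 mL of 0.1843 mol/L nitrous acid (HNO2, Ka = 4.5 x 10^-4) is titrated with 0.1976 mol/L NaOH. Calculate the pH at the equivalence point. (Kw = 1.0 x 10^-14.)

8.16

n(HNO2) = 0.1843 x 0.02514 = 0.004633 mol; V(NaOH) at equivalence = 0.004633/0.1976 = 0.02345 L.
At equivalence all the acid is converted to NO2-; total volume = 0.02514 + 0.02345 = 0.04859 L, so [NO2-] = 0.004633/0.04859 = 0.09536 M.
Kb = Kw/Ka = 1.0e-14 / 4.5 x 10^-4 = 2.22e-11.
[OH^-] = sqrt(Kb x [NO2-]) = sqrt(2.22e-11 x 0.09536) = 1.46e-6 M.
pOH = 5.84, so pH = 14.00 - 5.84 = 8.16.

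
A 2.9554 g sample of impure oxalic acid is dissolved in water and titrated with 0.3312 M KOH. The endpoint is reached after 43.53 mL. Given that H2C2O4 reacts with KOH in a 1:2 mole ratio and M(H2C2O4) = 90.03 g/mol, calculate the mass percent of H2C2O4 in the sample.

n(KOH) = 0.3312 x 0.04353 = 0.01442 mol.
n(H2C2O4) = 0.01442 / 2 = 0.007209 mol.
mass of H2C2O4 = 0.007209 x 90.03 = 0.6490 g.
% purity = 0.6490 / 2.9554 x 100 = 22.0%.

22.0%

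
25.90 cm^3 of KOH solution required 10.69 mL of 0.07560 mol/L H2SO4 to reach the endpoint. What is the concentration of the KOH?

0.0624 M

n(H2SO4) delivered = 0.07560 x 0.01069 = 0.0008082 mol.
The reaction is 2 KOH + 1 H2SO4, so n(KOH) = 0.0008082 x 2/1 = 0.001616 mol.
[KOH] = 0.001616 mol / 0.02590 L = 0.0624 M.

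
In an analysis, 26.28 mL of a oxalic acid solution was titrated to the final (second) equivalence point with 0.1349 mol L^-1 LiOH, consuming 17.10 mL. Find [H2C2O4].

n(LiOH) = 0.1349 x 0.01710 = 0.002307 mol.
At the final (second) equivalence point, 2 mol OH^- react per mol H2C2O4, so n(H2C2O4) = 0.002307 / 2 = 0.001153 mol.
[H2C2O4] = 0.001153 / 0.02628 L = 0.0439 M.

0.0439 M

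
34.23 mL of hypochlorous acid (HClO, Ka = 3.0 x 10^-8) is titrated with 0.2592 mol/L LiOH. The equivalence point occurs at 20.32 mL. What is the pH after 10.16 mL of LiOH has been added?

10.16 mL is exactly half the equivalence volume (20.32/2), i.e. the half-equivalence point.
There, n(HA) = n(A^-), so pH = pKa = -log(3.0 x 10^-8) = 7.52.

7.52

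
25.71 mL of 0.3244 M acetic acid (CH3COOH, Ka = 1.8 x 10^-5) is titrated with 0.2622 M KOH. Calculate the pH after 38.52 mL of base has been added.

12.44

n(acid) = 0.3244 x 0.02571 = 0.008340 mol; n(KOH) added = 0.2622 x 0.03852 = 0.01010 mol.
Base is in excess by 0.01010 - 0.008340 = 0.001760 mol in a total volume of 0.06423 L.
[OH^-] = 0.001760/0.06423 = 0.02740 M, so pOH = 1.56 and pH = 14.00 - 1.56 = 12.44.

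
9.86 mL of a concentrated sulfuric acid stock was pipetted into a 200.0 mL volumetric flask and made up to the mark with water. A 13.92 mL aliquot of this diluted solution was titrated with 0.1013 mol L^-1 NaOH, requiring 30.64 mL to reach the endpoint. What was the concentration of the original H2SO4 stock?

n(NaOH) = 0.1013 x 0.03064 = 0.003104 mol.
n(H2SO4) in the aliquot = 0.003104 x 1/2 = 0.001552 mol.
[diluted H2SO4] = 0.001552 / 0.01392 = 0.1115 M.
Dilution factor = 200.0/9.860 = 20.28, so [stock] = 0.1115 x 20.28 = 2.26 M.

2.26 M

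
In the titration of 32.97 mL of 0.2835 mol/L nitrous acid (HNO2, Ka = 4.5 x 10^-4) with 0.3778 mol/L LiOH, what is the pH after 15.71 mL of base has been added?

Initial n(HNO2) = 0.2835 x 0.03297 = 0.009347 mol.
n(LiOH) added = 0.3778 x 0.01571 = 0.005935 mol, converting that many moles of HNO2 to NO2-.
Remaining n(HNO2) = 0.003412 mol; n(NO2-) = 0.005935 mol.
By Henderson-Hasselbalch, pH = pKa + log([A^-]/[HA]) = 3.35 + log(0.005935/0.003412) = 3.35 + (+0.24) = 3.59.

3.59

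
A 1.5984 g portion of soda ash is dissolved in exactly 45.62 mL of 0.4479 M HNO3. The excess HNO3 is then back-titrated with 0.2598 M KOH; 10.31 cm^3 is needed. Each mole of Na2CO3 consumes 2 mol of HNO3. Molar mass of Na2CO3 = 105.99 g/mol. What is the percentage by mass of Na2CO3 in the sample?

Total n(HNO3) added = 0.4479 x 0.04562 = 0.02043 mol.
n(KOH) used = 0.2598 x 0.01031 = 0.002679 mol, which equals the excess n(HNO3).
So n(HNO3) consumed by the sample = 0.02043 - 0.002679 = 0.01775 mol.
n(Na2CO3) = 0.01775 / 2 = 0.008877 mol.
mass Na2CO3 = 0.008877 x 105.99 = 0.9409 g, so %Na2CO3 = 0.9409/1.5984 x 100 = 58.9%.

58.9%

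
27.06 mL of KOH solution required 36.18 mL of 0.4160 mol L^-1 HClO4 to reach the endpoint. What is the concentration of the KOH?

0.556 M

n(HClO4) delivered = 0.4160 x 0.03618 = 0.01505 mol.
For a 1:1 reaction, n(KOH) = 0.01505 mol.
[KOH] = 0.01505 mol / 0.02706 L = 0.556 M.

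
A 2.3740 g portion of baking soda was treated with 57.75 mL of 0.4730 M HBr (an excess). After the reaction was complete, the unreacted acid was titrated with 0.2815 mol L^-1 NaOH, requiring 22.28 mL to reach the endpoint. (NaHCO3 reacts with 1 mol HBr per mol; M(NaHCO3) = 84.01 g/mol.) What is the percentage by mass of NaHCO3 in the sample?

74.5%

Total n(HBr) added = 0.4730 x 0.05775 = 0.02732 mol.
n(NaOH) used = 0.2815 x 0.02228 = 0.006272 mol, which equals the excess n(HBr).
So n(HBr) consumed by the sample = 0.02732 - 0.006272 = 0.02104 mol.
n(NaHCO3) = 0.02104 / 1 = 0.02104 mol.
mass NaHCO3 = 0.02104 x 84.01 = 1.768 g, so %NaHCO3 = 1.768/2.3740 x 100 = 74.5%.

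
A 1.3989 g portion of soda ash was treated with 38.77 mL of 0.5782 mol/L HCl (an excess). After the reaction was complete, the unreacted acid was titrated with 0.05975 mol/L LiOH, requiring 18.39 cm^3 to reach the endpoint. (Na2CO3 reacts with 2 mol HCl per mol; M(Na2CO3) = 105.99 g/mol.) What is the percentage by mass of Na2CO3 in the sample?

80.8%

Total n(HCl) added = 0.5782 x 0.03877 = 0.02242 mol.
n(LiOH) used = 0.05975 x 0.01839 = 0.001099 mol, which equals the excess n(HCl).
So n(HCl) consumed by the sample = 0.02242 - 0.001099 = 0.02132 mol.
n(Na2CO3) = 0.02132 / 2 = 0.01066 mol.
mass Na2CO3 = 0.01066 x 105.99 = 1.130 g, so %Na2CO3 = 1.130/1.3989 x 100 = 80.8%.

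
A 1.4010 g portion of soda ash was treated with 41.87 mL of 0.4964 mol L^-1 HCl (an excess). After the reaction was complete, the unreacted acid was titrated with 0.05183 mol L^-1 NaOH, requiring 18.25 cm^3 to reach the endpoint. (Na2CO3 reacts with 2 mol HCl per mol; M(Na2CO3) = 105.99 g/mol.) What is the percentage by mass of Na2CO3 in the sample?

Total n(HCl) added = 0.4964 x 0.04187 = 0.02078 mol.
n(NaOH) used = 0.05183 x 0.01825 = 0.0009459 mol, which equals the excess n(HCl).
So n(HCl) consumed by the sample = 0.02078 - 0.0009459 = 0.01984 mol.
n(Na2CO3) = 0.01984 / 2 = 0.009919 mol.
mass Na2CO3 = 0.009919 x 105.99 = 1.051 g, so %Na2CO3 = 1.051/1.4010 x 100 = 75.0%.

75.0%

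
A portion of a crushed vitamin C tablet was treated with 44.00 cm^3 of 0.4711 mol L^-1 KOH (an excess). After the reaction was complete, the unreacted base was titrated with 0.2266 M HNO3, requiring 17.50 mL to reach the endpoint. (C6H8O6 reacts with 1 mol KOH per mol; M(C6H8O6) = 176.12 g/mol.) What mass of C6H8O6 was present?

2.95 g

Total n(KOH) added = 0.4711 x 0.04400 = 0.02073 mol.
n(HNO3) used = 0.2266 x 0.01750 = 0.003966 mol, which equals the excess n(KOH).
So n(KOH) consumed by the sample = 0.02073 - 0.003966 = 0.01676 mol.
n(C6H8O6) = 0.01676 / 1 = 0.01676 mol.
mass = 0.01676 mol x 176.12 g/mol = 2.95 g.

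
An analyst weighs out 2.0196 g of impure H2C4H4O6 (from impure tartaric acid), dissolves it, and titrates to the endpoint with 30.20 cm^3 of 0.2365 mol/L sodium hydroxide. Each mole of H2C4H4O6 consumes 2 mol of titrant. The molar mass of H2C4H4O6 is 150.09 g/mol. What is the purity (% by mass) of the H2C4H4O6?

n(NaOH) = 0.2365 x 0.03020 = 0.007142 mol.
n(H2C4H4O6) = 0.007142 / 2 = 0.003571 mol.
mass of H2C4H4O6 = 0.003571 x 150.09 = 0.5360 g.
% purity = 0.5360 / 2.0196 x 100 = 26.5%.

26.5%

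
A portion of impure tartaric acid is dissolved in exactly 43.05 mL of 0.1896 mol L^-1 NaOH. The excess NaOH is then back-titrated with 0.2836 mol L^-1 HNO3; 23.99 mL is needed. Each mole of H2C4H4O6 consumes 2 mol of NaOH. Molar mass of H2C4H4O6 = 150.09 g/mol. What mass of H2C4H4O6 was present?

Total n(NaOH) added = 0.1896 x 0.04305 = 0.008162 mol.
n(HNO3) used = 0.2836 x 0.02399 = 0.006804 mol, which equals the excess n(NaOH).
So n(NaOH) consumed by the sample = 0.008162 - 0.006804 = 0.001359 mol.
n(H2C4H4O6) = 0.001359 / 2 = 0.0006794 mol.
mass = 0.0006794 mol x 150.09 g/mol = 0.102 g.

0.102 g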